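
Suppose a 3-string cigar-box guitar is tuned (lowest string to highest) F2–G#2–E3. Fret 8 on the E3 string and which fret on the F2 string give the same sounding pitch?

E3 at fret 8 is E3 + 8 semitones = C4.
The open F2 string is 11 semitones below the open E3, so the same pitch on the F2 string lies at fret 8 + 11 = 19.

19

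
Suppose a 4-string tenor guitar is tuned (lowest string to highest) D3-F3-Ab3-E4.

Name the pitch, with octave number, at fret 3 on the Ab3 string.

The open Ab3 string plus 3 semitones: Ab–A–Bb–B.
No B→C boundary is crossed, so the octave stays at 3.

B3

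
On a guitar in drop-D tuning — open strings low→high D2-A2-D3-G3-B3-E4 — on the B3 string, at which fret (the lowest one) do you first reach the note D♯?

4

From B3, count semitones up the chromatic scale until reaching D♯: B–C–C#–D–D# — 4 steps.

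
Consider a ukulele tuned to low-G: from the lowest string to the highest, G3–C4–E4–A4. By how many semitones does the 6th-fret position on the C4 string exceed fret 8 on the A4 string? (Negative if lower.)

-11 semitones

C4 at fret 6 → F#4 (MIDI 66); A4 at fret 8 → F5 (MIDI 77).
66 − 77 = -11, so the two pitches are 11 semitones apart.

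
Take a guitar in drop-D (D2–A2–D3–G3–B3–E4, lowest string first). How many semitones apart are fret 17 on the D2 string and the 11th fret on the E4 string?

20 semitones

D2 at fret 17 → G3 (MIDI 55); E4 at fret 11 → D♯5 (MIDI 75).
55 − 75 = -20, so the two pitches are 20 semitones apart, with D♯5 the higher.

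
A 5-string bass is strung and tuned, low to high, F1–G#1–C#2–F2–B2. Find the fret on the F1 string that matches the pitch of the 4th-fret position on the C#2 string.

12

C#2 at fret 4 is C#2 + 4 semitones = F2.
The open F1 string is 8 semitones below the open C#2, so the same pitch on the F1 string lies at fret 4 + 8 = 12.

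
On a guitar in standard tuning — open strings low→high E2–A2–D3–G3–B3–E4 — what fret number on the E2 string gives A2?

A2 is 5 semitones above the open E2 (E–F–F#–G–G#–A), so it sits at fret 5.

5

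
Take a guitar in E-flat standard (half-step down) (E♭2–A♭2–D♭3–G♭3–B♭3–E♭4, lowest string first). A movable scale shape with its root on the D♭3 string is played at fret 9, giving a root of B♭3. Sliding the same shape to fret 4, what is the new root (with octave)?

F3

Moving from fret 9 to fret 4 shifts the root by -5 semitones.
B♭3 down 5 semitones is F3.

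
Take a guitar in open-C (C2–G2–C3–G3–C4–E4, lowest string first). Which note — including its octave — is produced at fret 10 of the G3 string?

F4

Each fret is one semitone, so G3 + 10 = F4.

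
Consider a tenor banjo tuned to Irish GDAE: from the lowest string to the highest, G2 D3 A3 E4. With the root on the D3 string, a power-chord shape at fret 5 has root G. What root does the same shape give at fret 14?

E

Moving from fret 5 to fret 14 shifts the root by 9 semitones.
G up 9 semitones is E.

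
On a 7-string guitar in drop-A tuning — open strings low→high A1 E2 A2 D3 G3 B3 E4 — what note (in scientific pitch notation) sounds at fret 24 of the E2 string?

E4

E2 is MIDI 40. Adding 24 gives 64, which is E4.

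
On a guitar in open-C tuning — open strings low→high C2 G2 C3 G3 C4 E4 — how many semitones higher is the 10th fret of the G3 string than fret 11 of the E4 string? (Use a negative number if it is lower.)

G3 at fret 10 → F4 (MIDI 65); E4 at fret 11 → D#5 (MIDI 75).
65 − 75 = -10, so the two pitches are 10 semitones apart.

-10 semitones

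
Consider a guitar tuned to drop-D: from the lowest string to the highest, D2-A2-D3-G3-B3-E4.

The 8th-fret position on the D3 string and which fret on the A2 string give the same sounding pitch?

13

Fret 8 on D3 is MIDI 50 + 8 = 58 (A♯3). On the A2 string (open MIDI 45), that pitch is 58 − 45 = fret 13.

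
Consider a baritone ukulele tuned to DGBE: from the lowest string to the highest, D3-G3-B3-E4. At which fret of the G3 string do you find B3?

B3 is 4 semitones above the open G3 (G–G#–A–A#–B), so it sits at fret 4.

4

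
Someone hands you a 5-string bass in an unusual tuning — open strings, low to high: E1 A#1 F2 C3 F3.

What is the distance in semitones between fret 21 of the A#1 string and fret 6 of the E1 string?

21 semitones

A#1 at fret 21 → G3 (MIDI 55); E1 at fret 6 → A#1 (MIDI 34).
55 − 34 = 21, so the two pitches are 21 semitones apart, with G3 the higher.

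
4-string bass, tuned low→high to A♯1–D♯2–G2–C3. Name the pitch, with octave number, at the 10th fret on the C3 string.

C3 is MIDI 48. Adding 10 gives 58, which is A♯3.
(Equivalently spelled B♭3.)

A♯3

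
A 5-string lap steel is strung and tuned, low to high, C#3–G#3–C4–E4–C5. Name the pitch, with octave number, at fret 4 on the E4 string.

G#4

The open E4 string plus 4 semitones: E–F–F#–G–G#.
No B→C boundary is crossed, so the octave stays at 4.
(Equivalently spelled Ab4.)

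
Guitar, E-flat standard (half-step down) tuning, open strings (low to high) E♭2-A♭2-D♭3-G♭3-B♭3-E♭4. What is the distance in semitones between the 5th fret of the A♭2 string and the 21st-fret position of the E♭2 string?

11 semitones

A♭2 at fret 5 → D♭3 (MIDI 49); E♭2 at fret 21 → C4 (MIDI 60).
49 − 60 = -11, so the two pitches are 11 semitones apart, with C4 the higher.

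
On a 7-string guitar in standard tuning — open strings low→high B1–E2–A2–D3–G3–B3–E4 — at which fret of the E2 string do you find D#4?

23

D#4 is 23 semitones above the open E2 (E–F–F#–G–…–C#–D–D#), so it sits at fret 23.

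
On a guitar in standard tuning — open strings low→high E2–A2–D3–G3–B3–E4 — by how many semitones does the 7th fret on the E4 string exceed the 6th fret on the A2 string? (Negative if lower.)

20 semitones

E4 at fret 7 → B4 (MIDI 71); A2 at fret 6 → D♯3 (MIDI 51).
71 − 51 = 20, so the two pitches are 20 semitones apart.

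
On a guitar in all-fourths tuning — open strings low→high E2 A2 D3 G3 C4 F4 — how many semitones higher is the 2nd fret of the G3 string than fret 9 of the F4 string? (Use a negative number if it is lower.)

-17 semitones

G3 at fret 2 → A3 (MIDI 57); F4 at fret 9 → D5 (MIDI 74).
57 − 74 = -17, so the two pitches are 17 semitones apart.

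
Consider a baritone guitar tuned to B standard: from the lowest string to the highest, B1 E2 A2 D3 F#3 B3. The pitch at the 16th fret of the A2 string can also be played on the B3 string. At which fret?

2

Fret 16 on A2 is MIDI 45 + 16 = 61 (C#4). On the B3 string (open MIDI 59), that pitch is 61 − 59 = fret 2.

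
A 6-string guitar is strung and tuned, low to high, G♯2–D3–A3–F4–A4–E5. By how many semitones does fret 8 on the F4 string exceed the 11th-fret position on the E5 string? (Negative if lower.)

F4 at fret 8 → C♯5 (MIDI 73); E5 at fret 11 → D♯6 (MIDI 87).
73 − 87 = -14, so the two pitches are 14 semitones apart.

-14 semitones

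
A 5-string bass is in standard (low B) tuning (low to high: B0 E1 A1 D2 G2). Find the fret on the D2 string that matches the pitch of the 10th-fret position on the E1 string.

0

Fret 10 on E1 is MIDI 28 + 10 = 38 (D2). On the D2 string (open MIDI 38), that pitch is 38 − 38 = fret 0.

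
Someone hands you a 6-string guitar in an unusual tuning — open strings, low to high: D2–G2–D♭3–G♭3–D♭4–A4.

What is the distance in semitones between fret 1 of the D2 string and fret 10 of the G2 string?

14 semitones

D2 at fret 1 → E♭2 (MIDI 39); G2 at fret 10 → F3 (MIDI 53).
39 − 53 = -14, so the two pitches are 14 semitones apart, with F3 the higher.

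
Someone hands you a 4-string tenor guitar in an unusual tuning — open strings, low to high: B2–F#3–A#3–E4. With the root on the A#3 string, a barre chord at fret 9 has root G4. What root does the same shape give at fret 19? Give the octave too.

F5

Moving from fret 9 to fret 19 shifts the root by 10 semitones.
G4 up 10 semitones is F5.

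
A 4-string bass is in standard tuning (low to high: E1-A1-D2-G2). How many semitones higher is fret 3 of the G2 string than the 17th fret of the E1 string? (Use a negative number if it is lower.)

G2 at fret 3 → A♯2 (MIDI 46); E1 at fret 17 → A2 (MIDI 45).
46 − 45 = 1, so the two pitches are 1 semitone apart.

1 semitone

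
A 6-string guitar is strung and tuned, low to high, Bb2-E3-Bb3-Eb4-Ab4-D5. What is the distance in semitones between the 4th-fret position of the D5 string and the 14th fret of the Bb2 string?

18 semitones

D5 at fret 4 → Gb5 (MIDI 78); Bb2 at fret 14 → C4 (MIDI 60).
78 − 60 = 18, so the two pitches are 18 semitones apart, with Gb5 the higher.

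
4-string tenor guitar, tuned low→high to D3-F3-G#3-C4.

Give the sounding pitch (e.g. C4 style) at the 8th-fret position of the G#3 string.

G#3 is MIDI 56. Adding 8 gives 64, which is E4.

E4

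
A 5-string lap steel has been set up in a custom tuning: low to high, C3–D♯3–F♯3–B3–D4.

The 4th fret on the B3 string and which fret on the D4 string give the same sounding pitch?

Fret 4 on B3 is MIDI 59 + 4 = 63 (D♯4). On the D4 string (open MIDI 62), that pitch is 63 − 62 = fret 1.

1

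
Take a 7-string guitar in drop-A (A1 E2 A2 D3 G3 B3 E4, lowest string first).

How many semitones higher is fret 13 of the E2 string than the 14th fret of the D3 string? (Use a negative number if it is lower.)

E2 at fret 13 → F3 (MIDI 53); D3 at fret 14 → E4 (MIDI 64).
53 − 64 = -11, so the two pitches are 11 semitones apart.

-11 semitones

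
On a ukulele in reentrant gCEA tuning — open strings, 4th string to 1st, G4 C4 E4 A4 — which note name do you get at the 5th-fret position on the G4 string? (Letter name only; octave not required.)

The open G4 string plus 5 semitones: G–G#–A–A#–B–C.

C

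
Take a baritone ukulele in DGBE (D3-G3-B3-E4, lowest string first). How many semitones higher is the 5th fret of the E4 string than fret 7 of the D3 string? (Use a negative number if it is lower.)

E4 at fret 5 → A4 (MIDI 69); D3 at fret 7 → A3 (MIDI 57).
69 − 57 = 12, so the two pitches are 12 semitones apart.

12 semitones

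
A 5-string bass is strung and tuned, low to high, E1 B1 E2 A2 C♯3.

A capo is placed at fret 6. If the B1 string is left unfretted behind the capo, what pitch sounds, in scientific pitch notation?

F2

The capo raises the open B1 by 6 semitones to F2; fretting 0 more gives B1 + 6 + 0 = B1 + 6 semitones = F2.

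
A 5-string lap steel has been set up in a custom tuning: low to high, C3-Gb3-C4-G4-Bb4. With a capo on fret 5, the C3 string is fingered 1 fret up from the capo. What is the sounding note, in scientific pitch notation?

Gb3

The capo raises the open C3 by 5 semitones to F3; fretting 1 more gives C3 + 5 + 1 = C3 + 6 semitones = Gb3.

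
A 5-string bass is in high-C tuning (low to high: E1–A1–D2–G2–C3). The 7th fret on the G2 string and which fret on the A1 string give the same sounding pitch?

G2 at fret 7 is G2 + 7 semitones = D3.
The open A1 string is 10 semitones below the open G2, so the same pitch on the A1 string lies at fret 7 + 10 = 17.

17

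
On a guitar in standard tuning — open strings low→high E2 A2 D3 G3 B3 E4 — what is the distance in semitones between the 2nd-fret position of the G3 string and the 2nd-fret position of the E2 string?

15 semitones

G3 at fret 2 → A3 (MIDI 57); E2 at fret 2 → F♯2 (MIDI 42).
57 − 42 = 15, so the two pitches are 15 semitones apart, with A3 the higher.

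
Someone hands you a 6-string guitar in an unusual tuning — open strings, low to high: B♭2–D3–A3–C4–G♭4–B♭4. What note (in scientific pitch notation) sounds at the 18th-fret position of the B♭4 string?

Each fret is one semitone, so B♭4 + 18 = E6.

E6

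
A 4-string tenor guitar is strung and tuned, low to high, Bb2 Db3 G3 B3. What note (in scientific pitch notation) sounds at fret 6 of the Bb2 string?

E3

The open Bb2 string plus 6 semitones: Bb–B–C–Db–D–Eb–E.
The walk passes from B into C once, so the octave number goes from 2 to 3.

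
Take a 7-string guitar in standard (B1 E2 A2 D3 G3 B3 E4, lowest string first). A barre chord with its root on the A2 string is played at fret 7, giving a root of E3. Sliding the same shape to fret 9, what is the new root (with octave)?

Moving from fret 7 to fret 9 shifts the root by 2 semitones.
E3 up 2 semitones is F#3.

F#3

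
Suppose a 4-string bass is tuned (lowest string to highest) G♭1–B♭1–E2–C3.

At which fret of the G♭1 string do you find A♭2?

14

A♭2 is 14 semitones above the open G♭1 (Gb–G–Ab–A–…–Gb–G–Ab), so it sits at fret 14.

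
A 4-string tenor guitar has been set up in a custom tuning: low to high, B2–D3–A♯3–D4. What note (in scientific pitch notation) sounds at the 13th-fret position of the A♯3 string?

The open A♯3 string plus 13 semitones: A#–B–C–C#–…–A–A#–B.
The walk passes from B into C once, so the octave number goes from 3 to 4.

B4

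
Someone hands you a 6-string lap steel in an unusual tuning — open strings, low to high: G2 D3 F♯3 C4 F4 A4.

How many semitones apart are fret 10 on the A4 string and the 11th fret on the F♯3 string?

14 semitones

A4 at fret 10 → G5 (MIDI 79); F♯3 at fret 11 → F4 (MIDI 65).
79 − 65 = 14, so the two pitches are 14 semitones apart, with G5 the higher.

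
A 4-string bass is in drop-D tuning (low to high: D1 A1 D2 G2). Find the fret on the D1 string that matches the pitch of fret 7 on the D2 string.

Fret 7 on D2 is MIDI 38 + 7 = 45 (A2). On the D1 string (open MIDI 26), that pitch is 45 − 26 = fret 19.

19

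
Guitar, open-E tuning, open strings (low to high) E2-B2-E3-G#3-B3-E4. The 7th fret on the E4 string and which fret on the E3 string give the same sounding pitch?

19

E4 at fret 7 is E4 + 7 semitones = B4.
The open E3 string is 12 semitones below the open E4, so the same pitch on the E3 string lies at fret 7 + 12 = 19.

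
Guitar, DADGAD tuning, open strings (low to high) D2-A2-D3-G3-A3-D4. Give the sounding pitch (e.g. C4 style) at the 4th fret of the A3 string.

A3 is MIDI 57. Adding 4 gives 61, which is C#4.
(Equivalently spelled Db4.)

C#4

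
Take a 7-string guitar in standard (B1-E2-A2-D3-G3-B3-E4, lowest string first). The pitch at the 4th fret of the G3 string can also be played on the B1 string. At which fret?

G3 at fret 4 is G3 + 4 semitones = B3.
The open B1 string is 20 semitones below the open G3, so the same pitch on the B1 string lies at fret 4 + 20 = 24.

24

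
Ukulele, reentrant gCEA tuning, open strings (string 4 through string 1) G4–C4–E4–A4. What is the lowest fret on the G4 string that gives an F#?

From G4, count semitones up the chromatic scale until reaching F#: G–G#–A–A#–…–E–F–F# — 11 steps.

11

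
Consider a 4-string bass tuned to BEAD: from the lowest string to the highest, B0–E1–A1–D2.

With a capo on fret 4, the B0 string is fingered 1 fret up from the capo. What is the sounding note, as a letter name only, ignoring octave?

The capo raises the open B0 by 4 semitones to D#1; fretting 1 more gives B0 + 4 + 1 = B0 + 5 semitones, landing on E.

E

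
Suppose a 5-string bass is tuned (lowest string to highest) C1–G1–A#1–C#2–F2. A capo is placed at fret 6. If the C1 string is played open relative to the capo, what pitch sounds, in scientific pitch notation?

F#1

The capo raises the open C1 by 6 semitones to F#1; fretting 0 more gives C1 + 6 + 0 = C1 + 6 semitones = F#1.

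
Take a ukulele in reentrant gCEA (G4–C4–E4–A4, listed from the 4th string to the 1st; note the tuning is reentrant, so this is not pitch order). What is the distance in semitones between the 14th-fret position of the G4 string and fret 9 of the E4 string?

8 semitones

G4 at fret 14 → A5 (MIDI 81); E4 at fret 9 → C#5 (MIDI 73).
81 − 73 = 8, so the two pitches are 8 semitones apart, with A5 the higher.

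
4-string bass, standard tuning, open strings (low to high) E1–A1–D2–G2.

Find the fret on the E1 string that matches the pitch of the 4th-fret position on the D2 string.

14

Fret 4 on D2 is MIDI 38 + 4 = 42 (F#2). On the E1 string (open MIDI 28), that pitch is 42 − 28 = fret 14.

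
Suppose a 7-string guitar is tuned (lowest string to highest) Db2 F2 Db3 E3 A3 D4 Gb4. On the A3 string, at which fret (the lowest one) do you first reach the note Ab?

From A3, count semitones up the chromatic scale until reaching Ab: A–Bb–B–C–…–Gb–G–Ab — 11 steps.

11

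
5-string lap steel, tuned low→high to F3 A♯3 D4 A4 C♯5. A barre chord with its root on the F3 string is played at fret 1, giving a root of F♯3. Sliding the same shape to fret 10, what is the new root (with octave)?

D♯4

Moving from fret 1 to fret 10 shifts the root by 9 semitones.
F♯3 up 9 semitones is D♯4.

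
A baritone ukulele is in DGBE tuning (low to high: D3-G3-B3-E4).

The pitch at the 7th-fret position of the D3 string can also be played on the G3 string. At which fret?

Fret 7 on D3 is MIDI 50 + 7 = 57 (A3). On the G3 string (open MIDI 55), that pitch is 57 − 55 = fret 2.

2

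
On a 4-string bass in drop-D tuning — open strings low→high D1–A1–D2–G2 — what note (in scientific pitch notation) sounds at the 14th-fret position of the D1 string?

Each fret is one semitone, so D1 + 14 = E2.

E2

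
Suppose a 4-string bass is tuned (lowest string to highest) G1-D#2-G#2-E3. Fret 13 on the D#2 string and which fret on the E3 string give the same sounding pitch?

Fret 13 on D#2 is MIDI 39 + 13 = 52 (E3). On the E3 string (open MIDI 52), that pitch is 52 − 52 = fret 0.

0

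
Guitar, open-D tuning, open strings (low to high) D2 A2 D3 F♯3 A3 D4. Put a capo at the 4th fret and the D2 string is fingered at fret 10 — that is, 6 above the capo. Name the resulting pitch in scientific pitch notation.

C3

The capo raises the open D2 by 4 semitones to F♯2; fretting 6 more gives D2 + 4 + 6 = D2 + 10 semitones = C3.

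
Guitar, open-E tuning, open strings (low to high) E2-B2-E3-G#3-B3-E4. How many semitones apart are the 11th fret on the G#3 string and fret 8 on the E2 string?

19 semitones

G#3 at fret 11 → G4 (MIDI 67); E2 at fret 8 → C3 (MIDI 48).
67 − 48 = 19, so the two pitches are 19 semitones apart, with G4 the higher.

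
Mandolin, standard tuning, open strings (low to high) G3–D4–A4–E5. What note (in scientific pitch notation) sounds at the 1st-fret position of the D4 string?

The open D4 string plus 1 semitone: D–D#.
No B→C boundary is crossed, so the octave stays at 4.
(Equivalently spelled Eb4.)

D#4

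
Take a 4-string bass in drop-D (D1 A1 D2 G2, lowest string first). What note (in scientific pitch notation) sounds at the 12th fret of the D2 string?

D3

D2 is MIDI 38. Adding 12 gives 50, which is D3.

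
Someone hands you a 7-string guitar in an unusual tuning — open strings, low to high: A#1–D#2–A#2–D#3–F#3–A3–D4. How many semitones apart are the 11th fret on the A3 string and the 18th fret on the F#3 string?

4 semitones

A3 at fret 11 → G#4 (MIDI 68); F#3 at fret 18 → C5 (MIDI 72).
68 − 72 = -4, so the two pitches are 4 semitones apart, with C5 the higher.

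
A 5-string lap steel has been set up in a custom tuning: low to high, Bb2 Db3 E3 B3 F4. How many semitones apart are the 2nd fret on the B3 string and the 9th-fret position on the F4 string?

B3 at fret 2 → Db4 (MIDI 61); F4 at fret 9 → D5 (MIDI 74).
61 − 74 = -13, so the two pitches are 13 semitones apart, with D5 the higher.

13 semitones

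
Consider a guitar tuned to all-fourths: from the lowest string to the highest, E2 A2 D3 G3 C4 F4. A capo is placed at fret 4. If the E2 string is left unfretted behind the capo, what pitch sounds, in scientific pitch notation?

G#2

The capo raises the open E2 by 4 semitones to G#2; fretting 0 more gives E2 + 4 + 0 = E2 + 4 semitones = G#2.
(Also written Ab.)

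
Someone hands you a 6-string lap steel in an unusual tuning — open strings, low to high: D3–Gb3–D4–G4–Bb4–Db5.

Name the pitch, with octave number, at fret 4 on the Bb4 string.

D5

Bb4 is MIDI 70. Adding 4 gives 74, which is D5.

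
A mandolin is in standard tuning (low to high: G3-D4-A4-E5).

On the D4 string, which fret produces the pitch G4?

G4 is 5 semitones above the open D4 (D–D#–E–F–F#–G), so it sits at fret 5.

5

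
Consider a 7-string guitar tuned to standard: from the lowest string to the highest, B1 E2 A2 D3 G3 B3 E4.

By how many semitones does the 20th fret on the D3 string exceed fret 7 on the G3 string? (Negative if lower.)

D3 at fret 20 → A#4 (MIDI 70); G3 at fret 7 → D4 (MIDI 62).
70 − 62 = 8, so the two pitches are 8 semitones apart.

8 semitones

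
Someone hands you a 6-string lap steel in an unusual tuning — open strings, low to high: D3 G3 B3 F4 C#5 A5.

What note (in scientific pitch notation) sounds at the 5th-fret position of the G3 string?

G3 is MIDI 55. Adding 5 gives 60, which is C4.

C4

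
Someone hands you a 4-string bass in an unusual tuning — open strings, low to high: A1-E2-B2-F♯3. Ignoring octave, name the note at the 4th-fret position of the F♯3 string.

The open F♯3 string plus 4 semitones: F#–G–G#–A–A#.

A♯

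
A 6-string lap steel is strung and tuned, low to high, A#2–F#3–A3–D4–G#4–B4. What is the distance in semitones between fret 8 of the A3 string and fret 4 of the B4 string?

A3 at fret 8 → F4 (MIDI 65); B4 at fret 4 → D#5 (MIDI 75).
65 − 75 = -10, so the two pitches are 10 semitones apart, with D#5 the higher.

10 semitones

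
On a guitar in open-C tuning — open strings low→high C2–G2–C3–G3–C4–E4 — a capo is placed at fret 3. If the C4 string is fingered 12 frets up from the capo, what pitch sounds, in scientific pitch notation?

The capo raises the open C4 by 3 semitones to D♯4; fretting 12 more gives C4 + 3 + 12 = C4 + 15 semitones = D♯5.

D♯5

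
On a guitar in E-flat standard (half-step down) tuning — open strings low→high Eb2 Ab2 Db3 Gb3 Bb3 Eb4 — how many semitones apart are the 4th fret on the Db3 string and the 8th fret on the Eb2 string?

Db3 at fret 4 → F3 (MIDI 53); Eb2 at fret 8 → B2 (MIDI 47).
53 − 47 = 6, so the two pitches are 6 semitones apart, with F3 the higher.

6 semitones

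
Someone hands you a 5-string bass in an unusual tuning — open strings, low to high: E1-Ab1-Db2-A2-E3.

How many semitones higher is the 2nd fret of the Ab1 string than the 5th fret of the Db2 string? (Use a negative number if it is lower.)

Ab1 at fret 2 → Bb1 (MIDI 34); Db2 at fret 5 → Gb2 (MIDI 42).
34 − 42 = -8, so the two pitches are 8 semitones apart.

-8 semitones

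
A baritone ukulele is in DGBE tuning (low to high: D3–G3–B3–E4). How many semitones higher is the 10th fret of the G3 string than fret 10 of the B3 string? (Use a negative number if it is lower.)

G3 at fret 10 → F4 (MIDI 65); B3 at fret 10 → A4 (MIDI 69).
65 − 69 = -4, so the two pitches are 4 semitones apart.

-4 semitones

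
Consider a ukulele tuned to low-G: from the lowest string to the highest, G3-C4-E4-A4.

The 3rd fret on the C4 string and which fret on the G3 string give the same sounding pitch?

C4 at fret 3 is C4 + 3 semitones = D#4.
The open G3 string is 5 semitones below the open C4, so the same pitch on the G3 string lies at fret 3 + 5 = 8.

8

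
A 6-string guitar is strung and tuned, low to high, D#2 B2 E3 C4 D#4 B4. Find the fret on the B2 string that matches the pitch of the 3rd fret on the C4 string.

16

Fret 3 on C4 is MIDI 60 + 3 = 63 (D#4). On the B2 string (open MIDI 47), that pitch is 63 − 47 = fret 16.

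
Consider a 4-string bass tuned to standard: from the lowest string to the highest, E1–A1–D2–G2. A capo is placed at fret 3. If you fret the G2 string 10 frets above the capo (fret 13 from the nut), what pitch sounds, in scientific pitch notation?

The capo raises the open G2 by 3 semitones to A#2; fretting 10 more gives G2 + 3 + 10 = G2 + 13 semitones = G#3.
(Also written Ab.)

G#3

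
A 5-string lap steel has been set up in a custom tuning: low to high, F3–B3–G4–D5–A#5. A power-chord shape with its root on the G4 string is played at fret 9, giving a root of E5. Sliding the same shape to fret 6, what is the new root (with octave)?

C#5

Moving from fret 9 to fret 6 shifts the root by -3 semitones.
E5 down 3 semitones is C#5.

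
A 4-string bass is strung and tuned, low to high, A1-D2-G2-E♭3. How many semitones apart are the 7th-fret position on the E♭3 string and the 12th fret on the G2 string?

3 semitones

E♭3 at fret 7 → B♭3 (MIDI 58); G2 at fret 12 → G3 (MIDI 55).
58 − 55 = 3, so the two pitches are 3 semitones apart, with B♭3 the higher.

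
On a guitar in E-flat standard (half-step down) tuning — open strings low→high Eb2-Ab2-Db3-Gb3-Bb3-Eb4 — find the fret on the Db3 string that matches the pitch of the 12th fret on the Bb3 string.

Fret 12 on Bb3 is MIDI 58 + 12 = 70 (Bb4). On the Db3 string (open MIDI 49), that pitch is 70 − 49 = fret 21.

21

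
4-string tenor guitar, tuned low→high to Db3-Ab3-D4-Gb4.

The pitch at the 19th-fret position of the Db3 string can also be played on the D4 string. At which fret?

Db3 at fret 19 is Db3 + 19 semitones = Ab4.
The open D4 string is 13 semitones above the open Db3, so the same pitch on the D4 string lies at fret 19 − 13 = 6.

6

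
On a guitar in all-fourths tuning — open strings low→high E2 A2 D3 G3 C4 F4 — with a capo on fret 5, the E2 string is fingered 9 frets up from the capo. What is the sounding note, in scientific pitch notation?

F#3

The capo raises the open E2 by 5 semitones to A2; fretting 9 more gives E2 + 5 + 9 = E2 + 14 semitones = F#3.
(Also written Gb.)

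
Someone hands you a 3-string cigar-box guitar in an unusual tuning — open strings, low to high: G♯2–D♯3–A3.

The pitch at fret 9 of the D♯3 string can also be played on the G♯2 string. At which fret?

Fret 9 on D♯3 is MIDI 51 + 9 = 60 (C4). On the G♯2 string (open MIDI 44), that pitch is 60 − 44 = fret 16.

16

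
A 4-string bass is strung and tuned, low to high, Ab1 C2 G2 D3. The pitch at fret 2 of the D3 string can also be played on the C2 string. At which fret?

16

D3 at fret 2 is D3 + 2 semitones = E3.
The open C2 string is 14 semitones below the open D3, so the same pitch on the C2 string lies at fret 2 + 14 = 16.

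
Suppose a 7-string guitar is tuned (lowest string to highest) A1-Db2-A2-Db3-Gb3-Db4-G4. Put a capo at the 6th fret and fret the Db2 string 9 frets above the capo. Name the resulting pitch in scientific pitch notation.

E3

The capo raises the open Db2 by 6 semitones to G2; fretting 9 more gives Db2 + 6 + 9 = Db2 + 15 semitones = E3.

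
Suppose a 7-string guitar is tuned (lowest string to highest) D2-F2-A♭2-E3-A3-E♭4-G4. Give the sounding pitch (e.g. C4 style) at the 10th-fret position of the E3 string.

Each fret is one semitone, so E3 + 10 = D4.

D4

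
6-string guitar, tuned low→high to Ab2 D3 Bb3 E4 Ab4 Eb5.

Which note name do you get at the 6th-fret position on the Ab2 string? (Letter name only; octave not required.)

D

Ab2 is MIDI 44. Adding 6 gives 50; 50 mod 12 = 2, i.e. D.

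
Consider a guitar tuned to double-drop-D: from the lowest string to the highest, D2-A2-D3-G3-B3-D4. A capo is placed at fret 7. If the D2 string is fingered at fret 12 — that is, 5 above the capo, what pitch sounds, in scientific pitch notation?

D3

The capo raises the open D2 by 7 semitones to A2; fretting 5 more gives D2 + 7 + 5 = D2 + 12 semitones = D3.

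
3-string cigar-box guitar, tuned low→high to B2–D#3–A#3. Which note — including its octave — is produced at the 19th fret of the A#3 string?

F5

A#3 is MIDI 58. Adding 19 gives 77, which is F5.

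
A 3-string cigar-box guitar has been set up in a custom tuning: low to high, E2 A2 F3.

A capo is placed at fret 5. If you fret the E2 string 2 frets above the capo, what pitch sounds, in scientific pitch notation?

The capo raises the open E2 by 5 semitones to A2; fretting 2 more gives E2 + 5 + 2 = E2 + 7 semitones = B2.

B2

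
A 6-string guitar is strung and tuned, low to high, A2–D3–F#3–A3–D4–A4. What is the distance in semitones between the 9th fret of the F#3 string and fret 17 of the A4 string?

F#3 at fret 9 → D#4 (MIDI 63); A4 at fret 17 → D6 (MIDI 86).
63 − 86 = -23, so the two pitches are 23 semitones apart, with D6 the higher.

23 semitones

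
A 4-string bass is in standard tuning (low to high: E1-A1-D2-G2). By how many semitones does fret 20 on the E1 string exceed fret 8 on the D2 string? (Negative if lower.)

2 semitones

E1 at fret 20 → C3 (MIDI 48); D2 at fret 8 → A#2 (MIDI 46).
48 − 46 = 2, so the two pitches are 2 semitones apart.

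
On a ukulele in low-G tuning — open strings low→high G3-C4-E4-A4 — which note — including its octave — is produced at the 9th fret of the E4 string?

C#5

E4 is MIDI 64. Adding 9 gives 73, which is C#5.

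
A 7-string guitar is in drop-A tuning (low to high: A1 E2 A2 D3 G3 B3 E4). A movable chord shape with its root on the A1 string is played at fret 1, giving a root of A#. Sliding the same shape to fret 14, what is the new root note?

Moving from fret 1 to fret 14 shifts the root by 13 semitones.
A# up 13 semitones is B.

B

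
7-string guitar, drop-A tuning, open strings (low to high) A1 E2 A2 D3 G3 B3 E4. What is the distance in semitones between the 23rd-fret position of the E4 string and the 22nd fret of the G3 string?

E4 at fret 23 → D#6 (MIDI 87); G3 at fret 22 → F5 (MIDI 77).
87 − 77 = 10, so the two pitches are 10 semitones apart, with D#6 the higher.

10 semitones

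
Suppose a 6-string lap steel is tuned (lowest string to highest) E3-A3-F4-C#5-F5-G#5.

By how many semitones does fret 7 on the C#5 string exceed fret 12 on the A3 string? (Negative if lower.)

11 semitones

C#5 at fret 7 → G#5 (MIDI 80); A3 at fret 12 → A4 (MIDI 69).
80 − 69 = 11, so the two pitches are 11 semitones apart.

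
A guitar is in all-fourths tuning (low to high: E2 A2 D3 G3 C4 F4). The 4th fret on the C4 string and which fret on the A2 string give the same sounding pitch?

19

Fret 4 on C4 is MIDI 60 + 4 = 64 (E4). On the A2 string (open MIDI 45), that pitch is 64 − 45 = fret 19.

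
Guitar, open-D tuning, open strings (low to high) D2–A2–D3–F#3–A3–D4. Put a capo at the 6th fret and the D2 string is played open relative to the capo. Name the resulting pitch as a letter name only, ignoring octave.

The capo raises the open D2 by 6 semitones to G#2; fretting 0 more gives D2 + 6 + 0 = D2 + 6 semitones, landing on G#.

G#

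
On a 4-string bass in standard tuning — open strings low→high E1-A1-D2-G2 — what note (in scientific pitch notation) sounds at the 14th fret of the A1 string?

Each fret is one semitone, so A1 + 14 = B2.

B2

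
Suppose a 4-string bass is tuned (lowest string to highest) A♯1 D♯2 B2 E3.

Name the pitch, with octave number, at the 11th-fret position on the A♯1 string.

The open A♯1 string plus 11 semitones: A#–B–C–C#–…–G–G#–A.
The walk passes from B into C once, so the octave number goes from 1 to 2.

A2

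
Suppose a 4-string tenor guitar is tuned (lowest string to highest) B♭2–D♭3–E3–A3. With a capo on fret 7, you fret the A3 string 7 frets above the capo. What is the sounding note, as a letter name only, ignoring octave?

B

The capo raises the open A3 by 7 semitones to E4; fretting 7 more gives A3 + 7 + 7 = A3 + 14 semitones, landing on B.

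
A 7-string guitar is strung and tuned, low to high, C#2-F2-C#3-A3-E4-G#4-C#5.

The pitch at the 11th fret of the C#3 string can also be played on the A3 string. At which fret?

3

C#3 at fret 11 is C#3 + 11 semitones = C4.
The open A3 string is 8 semitones above the open C#3, so the same pitch on the A3 string lies at fret 11 − 8 = 3.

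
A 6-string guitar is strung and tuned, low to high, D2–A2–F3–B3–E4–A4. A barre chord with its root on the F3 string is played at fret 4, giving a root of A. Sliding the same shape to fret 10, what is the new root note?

D#

Moving from fret 4 to fret 10 shifts the root by 6 semitones.
A up 6 semitones is D#.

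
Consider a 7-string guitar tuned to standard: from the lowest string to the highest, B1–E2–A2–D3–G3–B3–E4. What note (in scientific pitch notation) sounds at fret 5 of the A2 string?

D3

A2 is MIDI 45. Adding 5 gives 50, which is D3.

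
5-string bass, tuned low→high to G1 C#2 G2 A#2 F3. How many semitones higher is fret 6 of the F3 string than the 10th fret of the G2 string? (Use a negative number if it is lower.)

F3 at fret 6 → B3 (MIDI 59); G2 at fret 10 → F3 (MIDI 53).
59 − 53 = 6, so the two pitches are 6 semitones apart.

6 semitones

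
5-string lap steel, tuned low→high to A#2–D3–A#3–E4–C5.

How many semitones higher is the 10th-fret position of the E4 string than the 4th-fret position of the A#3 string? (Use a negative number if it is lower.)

E4 at fret 10 → D5 (MIDI 74); A#3 at fret 4 → D4 (MIDI 62).
74 − 62 = 12, so the two pitches are 12 semitones apart.

12 semitones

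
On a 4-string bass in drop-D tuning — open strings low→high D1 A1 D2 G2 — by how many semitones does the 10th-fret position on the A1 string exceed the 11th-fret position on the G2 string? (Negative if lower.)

-11 semitones

A1 at fret 10 → G2 (MIDI 43); G2 at fret 11 → F#3 (MIDI 54).
43 − 54 = -11, so the two pitches are 11 semitones apart.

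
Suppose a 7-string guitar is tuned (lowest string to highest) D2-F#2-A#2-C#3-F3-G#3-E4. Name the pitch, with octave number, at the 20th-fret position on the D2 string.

A#3

Each fret is one semitone, so D2 + 20 = A#3.
(Equivalently spelled Bb3.)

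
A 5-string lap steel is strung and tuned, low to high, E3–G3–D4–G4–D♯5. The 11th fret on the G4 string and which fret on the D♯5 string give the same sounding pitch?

G4 at fret 11 is G4 + 11 semitones = F♯5.
The open D♯5 string is 8 semitones above the open G4, so the same pitch on the D♯5 string lies at fret 11 − 8 = 3.

3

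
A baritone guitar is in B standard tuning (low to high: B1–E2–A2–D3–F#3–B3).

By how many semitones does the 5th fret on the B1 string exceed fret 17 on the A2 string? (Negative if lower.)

B1 at fret 5 → E2 (MIDI 40); A2 at fret 17 → D4 (MIDI 62).
40 − 62 = -22, so the two pitches are 22 semitones apart.

-22 semitones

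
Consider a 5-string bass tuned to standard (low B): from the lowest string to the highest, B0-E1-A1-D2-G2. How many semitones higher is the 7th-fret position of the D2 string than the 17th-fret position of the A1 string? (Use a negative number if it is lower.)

-5 semitones

D2 at fret 7 → A2 (MIDI 45); A1 at fret 17 → D3 (MIDI 50).
45 − 50 = -5, so the two pitches are 5 semitones apart.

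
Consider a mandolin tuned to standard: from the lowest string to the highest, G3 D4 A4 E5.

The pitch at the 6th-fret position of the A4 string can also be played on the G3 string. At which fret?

20

A4 at fret 6 is A4 + 6 semitones = D#5.
The open G3 string is 14 semitones below the open A4, so the same pitch on the G3 string lies at fret 6 + 14 = 20.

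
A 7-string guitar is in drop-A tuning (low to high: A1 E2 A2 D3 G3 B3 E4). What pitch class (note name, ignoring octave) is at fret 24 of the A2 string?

Each fret is one semitone, so A2 + 24 = A.

A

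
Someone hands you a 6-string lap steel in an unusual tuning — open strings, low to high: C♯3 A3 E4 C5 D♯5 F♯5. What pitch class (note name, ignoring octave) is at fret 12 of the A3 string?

A

The open A3 string plus 12 semitones: A–A#–B–C–…–G–G#–A.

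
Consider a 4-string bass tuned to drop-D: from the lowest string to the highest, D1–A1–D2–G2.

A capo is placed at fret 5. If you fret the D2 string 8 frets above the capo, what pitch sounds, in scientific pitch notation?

The capo raises the open D2 by 5 semitones to G2; fretting 8 more gives D2 + 5 + 8 = D2 + 13 semitones = D#3.
(Also written Eb.)

D#3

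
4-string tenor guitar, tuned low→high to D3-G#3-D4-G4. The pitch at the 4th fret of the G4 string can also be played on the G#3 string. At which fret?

G4 at fret 4 is G4 + 4 semitones = B4.
The open G#3 string is 11 semitones below the open G4, so the same pitch on the G#3 string lies at fret 4 + 11 = 15.

15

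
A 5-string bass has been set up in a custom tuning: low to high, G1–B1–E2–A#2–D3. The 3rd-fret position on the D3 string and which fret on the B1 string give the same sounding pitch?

D3 at fret 3 is D3 + 3 semitones = F3.
The open B1 string is 15 semitones below the open D3, so the same pitch on the B1 string lies at fret 3 + 15 = 18.

18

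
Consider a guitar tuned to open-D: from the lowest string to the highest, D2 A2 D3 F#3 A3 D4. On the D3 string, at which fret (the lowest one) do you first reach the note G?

From D3, count semitones up the chromatic scale until reaching G: D–D#–E–F–F#–G — 5 steps.

5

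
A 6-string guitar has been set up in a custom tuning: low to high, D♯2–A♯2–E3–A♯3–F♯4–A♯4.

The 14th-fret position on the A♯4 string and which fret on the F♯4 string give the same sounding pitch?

18

A♯4 at fret 14 is A♯4 + 14 semitones = C6.
The open F♯4 string is 4 semitones below the open A♯4, so the same pitch on the F♯4 string lies at fret 14 + 4 = 18.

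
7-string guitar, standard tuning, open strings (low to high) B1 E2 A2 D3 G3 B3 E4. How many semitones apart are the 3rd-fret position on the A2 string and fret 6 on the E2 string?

2 semitones

A2 at fret 3 → C3 (MIDI 48); E2 at fret 6 → A♯2 (MIDI 46).
48 − 46 = 2, so the two pitches are 2 semitones apart, with C3 the higher.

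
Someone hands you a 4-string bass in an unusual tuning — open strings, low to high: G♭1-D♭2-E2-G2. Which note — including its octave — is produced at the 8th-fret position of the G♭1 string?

G♭1 is MIDI 30. Adding 8 gives 38, which is D2.

D2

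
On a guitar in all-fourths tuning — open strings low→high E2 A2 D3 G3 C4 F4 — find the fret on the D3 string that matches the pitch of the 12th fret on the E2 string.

Fret 12 on E2 is MIDI 40 + 12 = 52 (E3). On the D3 string (open MIDI 50), that pitch is 52 − 50 = fret 2.

2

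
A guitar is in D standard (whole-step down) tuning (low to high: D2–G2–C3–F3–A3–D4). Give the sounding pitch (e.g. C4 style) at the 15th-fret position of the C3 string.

C3 is MIDI 48. Adding 15 gives 63, which is D#4.
(Equivalently spelled Eb4.)

D#4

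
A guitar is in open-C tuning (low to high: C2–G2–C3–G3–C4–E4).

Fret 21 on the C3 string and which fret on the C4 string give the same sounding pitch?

9

Fret 21 on C3 is MIDI 48 + 21 = 69 (A4). On the C4 string (open MIDI 60), that pitch is 69 − 60 = fret 9.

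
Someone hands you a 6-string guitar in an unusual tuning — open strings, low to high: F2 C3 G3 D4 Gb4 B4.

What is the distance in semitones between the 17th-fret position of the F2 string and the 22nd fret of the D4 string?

26 semitones

F2 at fret 17 → Bb3 (MIDI 58); D4 at fret 22 → C6 (MIDI 84).
58 − 84 = -26, so the two pitches are 26 semitones apart, with C6 the higher.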